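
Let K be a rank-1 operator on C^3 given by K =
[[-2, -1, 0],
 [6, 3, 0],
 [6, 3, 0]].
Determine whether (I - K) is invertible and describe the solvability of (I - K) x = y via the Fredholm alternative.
(I - K) is singular (det(I - K) = 0, i.e. 1 ∈ sigma(K)). (I - K) x = y is solvable iff y ⊥ ker((I - K)^*) = span{(-2, -1, 0)}, i.e. iff -2y_1 - y_2 = 0. When solvable, the solutions are x = y + c·(1, -3, -3), c arbitrary (ker(I - K) = span{(1, -3, -3)}, dimension 1).

K has rank 1, so it is an outer product K = u v^T: every row of K is a multiple of one row vector. Reading off the entries, u = (1, -3, -3) and v = (-2, -1, 0) (row i of K equals u_i·v^T). A rank-one matrix u v^T satisfies K u = u (v·u) and kills the (2)-dimensional subspace v^⊥, so its characteristic polynomial is lambda^2 (lambda - v·u) with v·u = tr K = 1. Hence the eigenvalues of I - K are 1 (multiplicity 2) and 1 - (1) = 0, so det(I - K) = 0. (Direct check: I - K =
[[3, 1, 0],
 [-6, -2, 0],
 [-6, -3, 1]]
has determinant 0.) So 1 is an eigenvalue of K and (I - K) is not invertible. The finite-dimensional Fredholm alternative says: either (I - K) is invertible, or ker(I - K) ≠ {0} and then range(I - K) = ker((I - K)^*)^⊥, with dim ker(I - K) = dim ker((I - K)^*). We are in the second case, so we need both kernels. Kernel of I - K: (I - K) u = u - u (v·u) = u - u = 0, so ker(I - K) = span{u} = span{(1, -3, -3)} (it is exactly 1-dimensional because rank(I - K) = 2). Kernel of the adjoint: K is real, so (I - K)^* = I - K^T = I - v u^T, and (I - v u^T) v = v - v (u·v) = 0; hence ker((I - K)^*) = span{v} = span{(-2, -1, 0)}. Therefore (I - K) x = y is solvable iff <y, v> = 0, i.e. iff -2y_1 - y_2 = 0. When this holds, K y = u (v·y) = 0, so (I - K) y = y and x = y is a particular solution; the full solution set is the line x = y + c·u = y + c·(1, -3, -3), c ∈ C.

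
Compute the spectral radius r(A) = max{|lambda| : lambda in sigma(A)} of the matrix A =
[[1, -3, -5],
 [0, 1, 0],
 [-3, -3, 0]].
r(A) = (1 + sqrt(61))/2 ≈ 4.4051

The eigenvalues of A are the roots of its characteristic polynomial. With M = A (coefficients from the trace, the sum of principal 2x2 minors, and det A):
  p(λ) = det(λ I - M) = λ^3 - 2λ^2 - 14λ + 15.
By the rational root theorem any rational root is an integer divisor of 15. Testing λ = 1: p(1) = 1 - 2 - 14 + 15 = 0, so λ = 1 is a root. Dividing out (λ - 1) leaves p(λ) = (λ - 1)(λ^2 - λ - 15). For λ^2 - λ - 15 the discriminant is 61. It is nonnegative but not a perfect square, so the roots are real and irrational: λ = (1 ± sqrt(61))/2 ≈ 4.4051, -3.4051.
Thus the eigenvalues (to 4 decimals) are 4.4051 (modulus 4.4051); -3.4051 (modulus 3.4051); 1 (modulus 1). The spectral radius is the largest modulus: r(A) = (1 + sqrt(61))/2 ≈ 4.4051. (Cross-check: r(A) ≤ ||A||_2 ≈ 6.1071; equality holds whenever A is normal, though it can also hold for some non-normal A.)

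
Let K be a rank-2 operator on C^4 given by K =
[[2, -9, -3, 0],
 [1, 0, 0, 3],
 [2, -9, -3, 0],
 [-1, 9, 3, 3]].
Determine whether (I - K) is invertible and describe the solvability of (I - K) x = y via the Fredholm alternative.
(I - K) is invertible (det(I - K) = -22 ≠ 0), so for every y in C^4 the equation (I - K) x = y has a unique solution.

K has rank 2 and factors as K = U V^T = u1 v1^T + u2 v2^T with u1 = (-1, 1, -1, 2), v1 = (0, 3, 1, 2), u2 = (2, 1, 2, -1), v2 = (1, -3, -1, 1) (multiplying out reproduces the displayed K). The nonzero eigenvalues of U V^T coincide with those of the 2 x 2 matrix G = V^T U = [[v1·u1, v1·u2], [v2·u1, v2·u2]] = [[6, 3], [-1, -4]], and by the Sylvester determinant identity det(I_4 - U V^T) = det(I_2 - V^T U) = det([[-5, -3], [1, 5]]) = (-5)(5) - (-3)(1) = -22. (Direct check: I - K =
[[-1, 9, 3, 0],
 [-1, 1, 0, -3],
 [-2, 9, 4, 0],
 [1, -9, -3, -2]]
has determinant -22.) The finite-dimensional Fredholm alternative says: either (I - K) is invertible, or ker(I - K) ≠ {0} and then range(I - K) = ker((I - K)^*)^⊥, with dim ker(I - K) = dim ker((I - K)^*). Since det(I - K) ≠ 0, 1 is not an eigenvalue of K and ker(I - K) = {0}, so we are in the first case: for every y there is a unique x = (I - K)^(-1) y. (Explicitly, by the Woodbury identity, (I - U V^T)^(-1) = I + U (I_2 - G)^(-1) V^T.)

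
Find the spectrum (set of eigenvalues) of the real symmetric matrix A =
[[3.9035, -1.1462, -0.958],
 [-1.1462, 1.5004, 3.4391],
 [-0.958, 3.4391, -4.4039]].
sigma(A) ≈ {-6, 2, 5}

A is real symmetric, so its spectrum consists of real eigenvalues. Expanding the characteristic polynomial of the displayed matrix gives
  det(λ I - A) = p(λ) = λ^3 + (-1)λ^2 + (-32)λ + (60).
Solving p(λ) = 0 yields eigenvalues ≈ -6, 2, 5. (A is shown rounded to 4 decimals, so these recover the underlying integer eigenvalues to within that precision.)
Verification: the trace of A = 1 equals the sum of eigenvalues 1, and det(A) ≈ -59.9997 matches the eigenvalue product -60.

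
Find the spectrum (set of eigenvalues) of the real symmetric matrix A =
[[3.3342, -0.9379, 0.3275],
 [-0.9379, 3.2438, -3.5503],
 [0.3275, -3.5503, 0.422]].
sigma(A) ≈ {-2, 3, 6}

A is real symmetric, so its spectrum consists of real eigenvalues. Expanding the characteristic polynomial of the displayed matrix gives
  det(λ I - A) = p(λ) = λ^3 + (-7)λ^2 + (0)λ + (36).
Solving p(λ) = 0 yields eigenvalues ≈ -2, 3, 6. (A is shown rounded to 4 decimals, so these recover the underlying integer eigenvalues to within that precision.)
Verification: the trace of A = 7 equals the sum of eigenvalues 7, and det(A) ≈ -36.0003 matches the eigenvalue product -36.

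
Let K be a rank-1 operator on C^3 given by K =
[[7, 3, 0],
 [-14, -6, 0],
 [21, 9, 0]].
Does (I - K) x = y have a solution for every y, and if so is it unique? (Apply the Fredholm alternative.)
(I - K) is singular (det(I - K) = 0, i.e. 1 ∈ sigma(K)). (I - K) x = y is solvable iff y ⊥ ker((I - K)^*) = span{(7, 3, 0)}, i.e. iff 7y_1 + 3y_2 = 0. When solvable, the solutions are x = y + c·(1, -2, 3), c arbitrary (ker(I - K) = span{(1, -2, 3)}, dimension 1).

K has rank 1, so it is an outer product K = u v^T: every row of K is a multiple of one row vector. Reading off the entries, u = (1, -2, 3) and v = (7, 3, 0) (row i of K equals u_i·v^T). A rank-one matrix u v^T satisfies K u = u (v·u) and kills the (2)-dimensional subspace v^⊥, so its characteristic polynomial is lambda^2 (lambda - v·u) with v·u = tr K = 1. Hence the eigenvalues of I - K are 1 (multiplicity 2) and 1 - (1) = 0, so det(I - K) = 0. (Direct check: I - K =
[[-6, -3, 0],
 [14, 7, 0],
 [-21, -9, 1]]
has determinant 0.) So 1 is an eigenvalue of K and (I - K) is not invertible. The finite-dimensional Fredholm alternative says: either (I - K) is invertible, or ker(I - K) ≠ {0} and then range(I - K) = ker((I - K)^*)^⊥, with dim ker(I - K) = dim ker((I - K)^*). We are in the second case, so we need both kernels. Kernel of I - K: (I - K) u = u - u (v·u) = u - u = 0, so ker(I - K) = span{u} = span{(1, -2, 3)} (it is exactly 1-dimensional because rank(I - K) = 2). Kernel of the adjoint: K is real, so (I - K)^* = I - K^T = I - v u^T, and (I - v u^T) v = v - v (u·v) = 0; hence ker((I - K)^*) = span{v} = span{(7, 3, 0)}. Therefore (I - K) x = y is solvable iff <y, v> = 0, i.e. iff 7y_1 + 3y_2 = 0. When this holds, K y = u (v·y) = 0, so (I - K) y = y and x = y is a particular solution; the full solution set is the line x = y + c·u = y + c·(1, -2, 3), c ∈ C.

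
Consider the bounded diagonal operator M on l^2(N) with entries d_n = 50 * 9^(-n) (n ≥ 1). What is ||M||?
||M|| = 50/9 (attained at n = 1)

For M diagonal, ||M|| = sup_n |d_n|. The sequence d_n = 50 * 9^(-n) is positive and strictly decreasing (ratio 9^(-1) < 1), so the supremum is d_1 = 50/9. Hence ||M|| = 50/9.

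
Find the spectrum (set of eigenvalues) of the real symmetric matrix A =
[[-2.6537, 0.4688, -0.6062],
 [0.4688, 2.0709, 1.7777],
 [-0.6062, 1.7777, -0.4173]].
sigma(A) ≈ {-3, -1, 3}

A is real symmetric, so its spectrum consists of real eigenvalues. Expanding the characteristic polynomial of the displayed matrix gives
  det(λ I - A) = p(λ) = λ^3 + (1)λ^2 + (-9)λ + (-9).
Solving p(λ) = 0 yields eigenvalues ≈ -3, -1, 3. (A is shown rounded to 4 decimals, so these recover the underlying integer eigenvalues to within that precision.)
Verification: the trace of A = -1 equals the sum of eigenvalues -1, and det(A) ≈ 8.9999 matches the eigenvalue product 9.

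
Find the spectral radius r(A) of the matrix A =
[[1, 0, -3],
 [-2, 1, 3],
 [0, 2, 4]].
r(A) ≈ 5.7803

The eigenvalues of A are the roots of its characteristic polynomial. With M = A (coefficients from the trace, the sum of principal 2x2 minors, and det A):
  p(λ) = det(λ I - M) = λ^3 - 6λ^2 + 3λ - 10.
No integer candidate from the rational root theorem (±divisors of 10) is a root, so the roots are irrational. The cubic discriminant is Δ = -7884 < 0, so there is one real root and a complex-conjugate pair. p(5) = -20 and p(6) = 8 have opposite signs, so a root lies in (5, 6); Newton's method refines it to λ ≈ 5.7803. Dividing out (λ - (5.7803)) leaves approximately λ^2 - 0.2197λ + 1.73. For λ^2 - 0.2197λ + 1.73 the discriminant is -6.8718. It is negative, so the remaining roots are the complex-conjugate pair λ ≈ 0.1099 ± 1.3107i. Their product equals the constant term, so |λ|^2 ≈ 1.73 and |λ| ≈ 1.3153.
Thus the eigenvalues (to 4 decimals) are 5.7803 (modulus 5.7803); 0.1099 ± 1.3107i (modulus 1.3153). The spectral radius is the largest modulus: r(A) ≈ 5.7803. (Cross-check: r(A) ≤ ||A||_2 ≈ 6.3322; equality holds whenever A is normal, though it can also hold for some non-normal A.)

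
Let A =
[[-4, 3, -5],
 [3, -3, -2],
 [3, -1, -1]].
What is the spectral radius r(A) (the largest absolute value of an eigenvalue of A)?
r(A) ≈ 5.1569

The eigenvalues of A are the roots of its characteristic polynomial. With M = A (coefficients from the trace, the sum of principal 2x2 minors, and det A):
  p(λ) = det(λ I - M) = λ^3 + 8λ^2 + 23λ + 43.
No integer candidate from the rational root theorem (±divisors of 43) is a root, so the roots are irrational. The cubic discriminant is Δ = -10383 < 0, so there is one real root and a complex-conjugate pair. p(-6) = -23 and p(-5) = 3 have opposite signs, so a root lies in (-6, -5); Newton's method refines it to λ ≈ -5.1569. Dividing out (λ - (-5.1569)) leaves approximately λ^2 + 2.8431λ + 8.3384. For λ^2 + 2.8431λ + 8.3384 the discriminant is -25.2702. It is negative, so the remaining roots are the complex-conjugate pair λ ≈ -1.4216 ± 2.5135i. Their product equals the constant term, so |λ|^2 ≈ 8.3384 and |λ| ≈ 2.8876.
Thus the eigenvalues (to 4 decimals) are -5.1569 (modulus 5.1569); -1.4216 ± 2.5135i (modulus 2.8876). The spectral radius is the largest modulus: r(A) ≈ 5.1569. (Cross-check: r(A) ≤ ||A||_2 ≈ 7.6291; equality holds whenever A is normal, though it can also hold for some non-normal A.)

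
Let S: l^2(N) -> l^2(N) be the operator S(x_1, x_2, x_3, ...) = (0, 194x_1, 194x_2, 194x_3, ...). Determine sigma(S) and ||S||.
sigma(S) = closed disk {z in C : |z| ≤ 194}; ||S|| = 194

Note S = 194·U where U is the unit right shift (U x)_k = x_{k-1} (with x_0 := 0); so ||S|| = 194||U|| and sigma(S) = 194·sigma(U). ||S x||^2 = sum_{k≥1} |194x_k|^2 = 37636||x||^2, so ||S|| = 194 and sigma(S) ⊂ {|z| ≤ 194}. For any |lambda| < 194, the equation (S - lambda I) x = 0 forces x_1 = 0, then 194x_k = lambda x_{k+1} ⇒ x = 0, so S has no eigenvalues. But (S - lambda I) is not surjective for |lambda| < 194: solving (S - lambda I) x = e_1 would require x_n proportional to (lambda/194)^(-n), which is not in l^2. So every |lambda| < 194 lies in the residual spectrum. The boundary |lambda| = 194 is in the approximate point spectrum (the spectrum is closed). Hence sigma(S) is the closed disk of radius 194.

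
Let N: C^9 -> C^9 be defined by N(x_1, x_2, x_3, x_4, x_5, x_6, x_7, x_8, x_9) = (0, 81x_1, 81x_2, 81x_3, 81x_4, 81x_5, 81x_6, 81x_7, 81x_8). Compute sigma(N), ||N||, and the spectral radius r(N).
sigma(N) = {0}; ||N|| = 81; r(N) = 0. (N is nilpotent with N^9 = 0.)

On C^9, N is a strictly lower-triangular matrix with 81 on the subdiagonal and zeros elsewhere, so its characteristic polynomial is lambda^9 and every eigenvalue is 0: sigma(N) = {0}. For the operator norm, N e_i = 81e_{i+1} for i = 1, ..., 8 and N e_9 = 0, so the singular values of N are 81 (with multiplicity 8) and 0; hence ||N|| = 81. The spectral radius r(N) = max|lambda| = 0. Note ||N|| > r(N) — characteristic of non-normal nilpotent operators. Indeed N^9 = 0.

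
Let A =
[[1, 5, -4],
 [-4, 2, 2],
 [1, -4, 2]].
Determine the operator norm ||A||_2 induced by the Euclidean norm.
||A||_2 ≈ 7.791 (= sqrt(largest eigenvalue of A^T A))

||A||_2 = sigma_max(A) = sqrt(lambda_max(A^T A)). Form the symmetric matrix M = A^T A =
[[18, -7, -10],
 [-7, 45, -24],
 [-10, -24, 24]].
Its characteristic polynomial (trace, sum of principal 2x2 minors, determinant of M give the coefficients) is
  p(λ) = det(λ I - M) = λ^3 - 87λ^2 + 1597λ - 36.
No integer candidate from the rational root theorem (±divisors of 36) is a root, so the roots are irrational. The cubic discriminant is Δ = 3007206077 > 0, so there are three distinct real roots. p(0) = -36 and p(1) = 1475 have opposite signs, so a root lies in (0, 1); Newton's method refines it to λ ≈ 0.0226. p(26) = 250 and p(27) = -657 have opposite signs, so a root lies in (26, 27); Newton's method refines it to λ ≈ 26.2773. p(60) = -1416 and p(61) = 635 have opposite signs, so a root lies in (60, 61); Newton's method refines it to λ ≈ 60.7001. Check (Vieta): the three roots sum to 87, matching tr M = 87.
So the eigenvalues of A^T A are ≈ 0.0226, 26.2773, 60.7001 (all ≥ 0, as they must be for A^T A). The largest is λ_max ≈ 60.7001, hence ||A||_2 = sqrt(λ_max) ≈ 7.791.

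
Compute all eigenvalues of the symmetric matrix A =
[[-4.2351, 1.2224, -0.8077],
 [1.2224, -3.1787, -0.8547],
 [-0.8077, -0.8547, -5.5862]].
sigma(A) ≈ {-6, -5, -2}

A is real symmetric, so its spectrum consists of real eigenvalues. Expanding the characteristic polynomial of the displayed matrix gives
  det(λ I - A) = p(λ) = λ^3 + (13)λ^2 + (52)λ + (60).
Solving p(λ) = 0 yields eigenvalues ≈ -6, -5, -2. (A is shown rounded to 4 decimals, so these recover the underlying integer eigenvalues to within that precision.)
Verification: the trace of A = -13 equals the sum of eigenvalues -13, and det(A) ≈ -59.9996 matches the eigenvalue product -60.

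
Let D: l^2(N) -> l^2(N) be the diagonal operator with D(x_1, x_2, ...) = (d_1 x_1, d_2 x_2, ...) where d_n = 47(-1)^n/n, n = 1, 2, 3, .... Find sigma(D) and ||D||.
sigma(D) = {47(-1)^n/n : n ≥ 1} ∪ {0}; ||D|| = 47

A bounded diagonal operator on l^2 with diagonal entries d_n has spectrum equal to the closure of {d_n : n ≥ 1}: every d_n is an eigenvalue (with eigenvector e_n), so {d_n} ⊂ sigma(D); the spectrum is closed, so its closure is too; and for lambda not in the closure, (D - lambda I) has bounded inverse (the diagonal entries 1/(d_n - lambda) are bounded). For our sequence d_n = 47(-1)^n/n, n = 1, 2, 3, ...:
  - {d_n} = {47(-1)^n/n : n ≥ 1}; the only limit point is 0
  - closure = {47(-1)^n/n : n ≥ 1} ∪ {0}
For the norm: a diagonal operator has ||D|| = sup_n |d_n|. Here |d_n| = 47/n is decreasing, so sup_n |d_n| = |d_1| = 47. So ||D|| = 47.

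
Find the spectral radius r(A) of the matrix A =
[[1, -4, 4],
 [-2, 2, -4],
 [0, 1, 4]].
r(A) ≈ 4.5901

The eigenvalues of A are the roots of its characteristic polynomial. With M = A (coefficients from the trace, the sum of principal 2x2 minors, and det A):
  p(λ) = det(λ I - M) = λ^3 - 7λ^2 + 10λ + 28.
No integer candidate from the rational root theorem (±divisors of 28) is a root, so the roots are irrational. The cubic discriminant is Δ = -17132 < 0, so there is one real root and a complex-conjugate pair. p(-2) = -28 and p(-1) = 10 have opposite signs, so a root lies in (-2, -1); Newton's method refines it to λ ≈ -1.329. Dividing out (λ - (-1.329)) leaves approximately λ^2 - 8.329λ + 21.069. For λ^2 - 8.329λ + 21.069 the discriminant is -14.9041. It is negative, so the remaining roots are the complex-conjugate pair λ ≈ 4.1645 ± 1.9303i. Their product equals the constant term, so |λ|^2 ≈ 21.069 and |λ| ≈ 4.5901.
Thus the eigenvalues (to 4 decimals) are -1.329 (modulus 1.329); 4.1645 ± 1.9303i (modulus 4.5901). The spectral radius is the largest modulus: r(A) ≈ 4.5901. (Cross-check: r(A) ≤ ||A||_2 ≈ 7.8887; equality holds whenever A is normal, though it can also hold for some non-normal A.)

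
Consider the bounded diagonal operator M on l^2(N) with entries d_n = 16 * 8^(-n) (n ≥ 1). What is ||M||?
||M|| = 2 (attained at n = 1)

For M diagonal, ||M|| = sup_n |d_n|. The sequence d_n = 16 * 8^(-n) is positive and strictly decreasing (ratio 8^(-1) < 1), so the supremum is d_1 = 16/8 = 2. Hence ||M|| = 2.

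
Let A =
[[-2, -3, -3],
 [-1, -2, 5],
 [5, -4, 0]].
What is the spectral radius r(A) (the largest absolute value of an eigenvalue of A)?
r(A) ≈ 6.0845

The eigenvalues of A are the roots of its characteristic polynomial. With M = A (coefficients from the trace, the sum of principal 2x2 minors, and det A):
  p(λ) = det(λ I - M) = λ^3 + 4λ^2 + 36λ + 157.
No integer candidate from the rational root theorem (±divisors of 157) is a root, so the roots are irrational. The cubic discriminant is Δ = -464659 < 0, so there is one real root and a complex-conjugate pair. p(-5) = -48 and p(-4) = 13 have opposite signs, so a root lies in (-5, -4); Newton's method refines it to λ ≈ -4.2408. Dividing out (λ - (-4.2408)) leaves approximately λ^2 - 0.2408λ + 37.0212. For λ^2 - 0.2408λ + 37.0212 the discriminant is -148.0269. It is negative, so the remaining roots are the complex-conjugate pair λ ≈ 0.1204 ± 6.0833i. Their product equals the constant term, so |λ|^2 ≈ 37.0212 and |λ| ≈ 6.0845.
Thus the eigenvalues (to 4 decimals) are -4.2408 (modulus 4.2408); 0.1204 ± 6.0833i (modulus 6.0845). The spectral radius is the largest modulus: r(A) ≈ 6.0845. (Cross-check: r(A) ≤ ||A||_2 ≈ 6.4628; equality holds whenever A is normal, though it can also hold for some non-normal A.)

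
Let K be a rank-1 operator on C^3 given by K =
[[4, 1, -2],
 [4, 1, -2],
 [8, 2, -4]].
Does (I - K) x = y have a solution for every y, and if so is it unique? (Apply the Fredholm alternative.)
(I - K) is singular (det(I - K) = 0, i.e. 1 ∈ sigma(K)). (I - K) x = y is solvable iff y ⊥ ker((I - K)^*) = span{(4, 1, -2)}, i.e. iff 4y_1 + y_2 - 2y_3 = 0. When solvable, the solutions are x = y + c·(1, 1, 2), c arbitrary (ker(I - K) = span{(1, 1, 2)}, dimension 1).

K has rank 1, so it is an outer product K = u v^T: every row of K is a multiple of one row vector. Reading off the entries, u = (1, 1, 2) and v = (4, 1, -2) (row i of K equals u_i·v^T). A rank-one matrix u v^T satisfies K u = u (v·u) and kills the (2)-dimensional subspace v^⊥, so its characteristic polynomial is lambda^2 (lambda - v·u) with v·u = tr K = 1. Hence the eigenvalues of I - K are 1 (multiplicity 2) and 1 - (1) = 0, so det(I - K) = 0. (Direct check: I - K =
[[-3, -1, 2],
 [-4, 0, 2],
 [-8, -2, 5]]
has determinant 0.) So 1 is an eigenvalue of K and (I - K) is not invertible. The finite-dimensional Fredholm alternative says: either (I - K) is invertible, or ker(I - K) ≠ {0} and then range(I - K) = ker((I - K)^*)^⊥, with dim ker(I - K) = dim ker((I - K)^*). We are in the second case, so we need both kernels. Kernel of I - K: (I - K) u = u - u (v·u) = u - u = 0, so ker(I - K) = span{u} = span{(1, 1, 2)} (it is exactly 1-dimensional because rank(I - K) = 2). Kernel of the adjoint: K is real, so (I - K)^* = I - K^T = I - v u^T, and (I - v u^T) v = v - v (u·v) = 0; hence ker((I - K)^*) = span{v} = span{(4, 1, -2)}. Therefore (I - K) x = y is solvable iff <y, v> = 0, i.e. iff 4y_1 + y_2 - 2y_3 = 0. When this holds, K y = u (v·y) = 0, so (I - K) y = y and x = y is a particular solution; the full solution set is the line x = y + c·u = y + c·(1, 1, 2), c ∈ C.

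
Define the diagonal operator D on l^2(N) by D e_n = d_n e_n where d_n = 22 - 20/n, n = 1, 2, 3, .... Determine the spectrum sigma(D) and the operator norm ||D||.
sigma(D) = {22 - 20/n : n ≥ 1} ∪ {22}; ||D|| = 22

A bounded diagonal operator on l^2 with diagonal entries d_n has spectrum equal to the closure of {d_n : n ≥ 1}: every d_n is an eigenvalue (with eigenvector e_n), so {d_n} ⊂ sigma(D); the spectrum is closed, so its closure is too; and for lambda not in the closure, (D - lambda I) has bounded inverse (the diagonal entries 1/(d_n - lambda) are bounded). For our sequence d_n = 22 - 20/n, n = 1, 2, 3, ...:
  - {d_n} = {22 - 20/n : n ≥ 1}; the only limit point is 22
  - closure = {22 - 20/n : n ≥ 1} ∪ {22}
For the norm: a diagonal operator has ||D|| = sup_n |d_n|. Here d_n = 22 - 20/n increases monotonically from d_1 = 2 toward 22, with all terms in [2, 22); so sup_n |d_n| = 22 (the supremum is the limit, not attained). So ||D|| = 22.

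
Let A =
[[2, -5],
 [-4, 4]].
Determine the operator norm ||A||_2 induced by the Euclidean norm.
||A||_2 = sqrt((61 + sqrt(3145))/2) ≈ 7.6512 (= sqrt(largest eigenvalue of A^T A))

||A||_2 = sigma_max(A) = sqrt(lambda_max(A^T A)). Form the symmetric matrix M = A^T A =
[[20, -26],
 [-26, 41]].
Its characteristic polynomial (trace, determinant of M give the coefficients) is
  p(λ) = det(λ I - M) = λ^2 - 61λ + 144.
For λ^2 - 61λ + 144 the discriminant is 3145. It is nonnegative but not a perfect square, so the roots are real and irrational: λ = (61 ± sqrt(3145))/2 ≈ 58.5401, 2.4599.
So the eigenvalues of A^T A are ≈ 2.4599, 58.5401 (all ≥ 0, as they must be for A^T A). The largest is λ_max = (61 + sqrt(3145))/2 ≈ 58.5401, hence ||A||_2 = sqrt(λ_max) = sqrt((61 + sqrt(3145))/2) ≈ 7.6512.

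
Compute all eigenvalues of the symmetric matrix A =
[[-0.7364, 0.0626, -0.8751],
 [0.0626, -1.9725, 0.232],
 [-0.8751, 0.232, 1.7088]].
sigma(A) ≈ {-2, -1, 2}

A is real symmetric, so its spectrum consists of real eigenvalues. Expanding the characteristic polynomial of the displayed matrix gives
  det(λ I - A) = p(λ) = λ^3 + (1)λ^2 + (-4)λ + (-4).
Solving p(λ) = 0 yields eigenvalues ≈ -2, -1, 2. (A is shown rounded to 4 decimals, so these recover the underlying integer eigenvalues to within that precision.)
Verification: the trace of A = -1 equals the sum of eigenvalues -1, and det(A) ≈ 4.0002 matches the eigenvalue product 4.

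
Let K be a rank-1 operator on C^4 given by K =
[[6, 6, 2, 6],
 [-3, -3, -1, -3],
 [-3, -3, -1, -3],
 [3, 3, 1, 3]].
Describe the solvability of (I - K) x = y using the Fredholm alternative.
(I - K) is invertible (det(I - K) = -4 ≠ 0), so for every y in C^4 the equation (I - K) x = y has a unique solution.

K has rank 1, so it is an outer product K = u v^T: every row of K is a multiple of one row vector. Reading off the entries, u = (-2, 1, 1, -1) and v = (-3, -3, -1, -3) (row i of K equals u_i·v^T). A rank-one matrix u v^T satisfies K u = u (v·u) and kills the (3)-dimensional subspace v^⊥, so its characteristic polynomial is lambda^3 (lambda - v·u) with v·u = tr K = 5. Hence the eigenvalues of I - K are 1 (multiplicity 3) and 1 - (5) = -4, so det(I - K) = -4. (Direct check: I - K =
[[-5, -6, -2, -6],
 [3, 4, 1, 3],
 [3, 3, 2, 3],
 [-3, -3, -1, -2]]
has determinant -4.) The finite-dimensional Fredholm alternative says: either (I - K) is invertible, or ker(I - K) ≠ {0} and then range(I - K) = ker((I - K)^*)^⊥, with dim ker(I - K) = dim ker((I - K)^*). Since det(I - K) ≠ 0, 1 is not an eigenvalue of K and ker(I - K) = {0}, so we are in the first case: for every y there is a unique x = (I - K)^(-1) y. Explicitly, by the Sherman–Morrison formula, (I - u v^T)^(-1) = I + u v^T/(1 - v·u), i.e. (I - K)^(-1) = I + K/(-4).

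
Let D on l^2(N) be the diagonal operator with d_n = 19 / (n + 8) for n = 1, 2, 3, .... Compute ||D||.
||D|| = 19/9 (attained at n = 1)

For D diagonal, ||D|| = sup_n |d_n| = sup_n 19/(n + 8). This is positive and strictly decreasing in n, so the supremum is attained at n = 1: d_1 = 19/(1 + 8) = 19/9. Hence ||D|| = 19/9.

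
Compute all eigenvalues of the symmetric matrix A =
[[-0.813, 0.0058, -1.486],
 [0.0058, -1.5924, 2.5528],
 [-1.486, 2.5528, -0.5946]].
sigma(A) ≈ {-4, -1, 2}

A is real symmetric, so its spectrum consists of real eigenvalues. Expanding the characteristic polynomial of the displayed matrix gives
  det(λ I - A) = p(λ) = λ^3 + (3)λ^2 + (-6)λ + (-8).
Solving p(λ) = 0 yields eigenvalues ≈ -4, -1, 2. (A is shown rounded to 4 decimals, so these recover the underlying integer eigenvalues to within that precision.)
Verification: the trace of A = -3 equals the sum of eigenvalues -3, and det(A) ≈ 8.0007 matches the eigenvalue product 8.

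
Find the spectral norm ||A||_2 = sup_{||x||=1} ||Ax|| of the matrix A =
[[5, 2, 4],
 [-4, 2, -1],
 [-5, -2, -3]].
||A||_2 ≈ 9.6534 (= sqrt(largest eigenvalue of A^T A))

||A||_2 = sigma_max(A) = sqrt(lambda_max(A^T A)). Form the symmetric matrix M = A^T A =
[[66, 12, 39],
 [12, 12, 12],
 [39, 12, 26]].
Its characteristic polynomial (trace, sum of principal 2x2 minors, determinant of M give the coefficients) is
  p(λ) = det(λ I - M) = λ^3 - 104λ^2 + 1011λ - 324.
No integer candidate from the rational root theorem (±divisors of 324) is a root, so the roots are irrational. The cubic discriminant is Δ = 6074345124 > 0, so there are three distinct real roots. p(0) = -324 and p(1) = 584 have opposite signs, so a root lies in (0, 1); Newton's method refines it to λ ≈ 0.3318. p(10) = 386 and p(11) = -456 have opposite signs, so a root lies in (10, 11); Newton's method refines it to λ ≈ 10.4799. p(93) = -1440 and p(94) = 6350 have opposite signs, so a root lies in (93, 94); Newton's method refines it to λ ≈ 93.1883. Check (Vieta): the three roots sum to 104, matching tr M = 104.
So the eigenvalues of A^T A are ≈ 0.3318, 10.4799, 93.1883 (all ≥ 0, as they must be for A^T A). The largest is λ_max ≈ 93.1883, hence ||A||_2 = sqrt(λ_max) ≈ 9.6534.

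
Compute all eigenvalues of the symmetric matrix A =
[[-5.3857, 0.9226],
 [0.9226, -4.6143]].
sigma(A) ≈ {-6, -4}

A is real symmetric, so its spectrum consists of real eigenvalues. Expanding the characteristic polynomial of the displayed matrix gives
  det(λ I - A) = p(λ) = λ^2 + (10)λ + (24).
Solving p(λ) = 0 yields eigenvalues ≈ -6, -4. (A is shown rounded to 4 decimals, so these recover the underlying integer eigenvalues to within that precision.)
Verification: the trace of A = -10 equals the sum of eigenvalues -10, and det(A) ≈ 24.0000 matches the eigenvalue product 24.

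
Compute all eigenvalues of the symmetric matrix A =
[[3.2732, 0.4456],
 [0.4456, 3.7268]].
sigma(A) ≈ {3, 4}

A is real symmetric, so its spectrum consists of real eigenvalues. Expanding the characteristic polynomial of the displayed matrix gives
  det(λ I - A) = p(λ) = λ^2 + (-7)λ + (12).
Solving p(λ) = 0 yields eigenvalues ≈ 3, 4. (A is shown rounded to 4 decimals, so these recover the underlying integer eigenvalues to within that precision.)
Verification: the trace of A = 7 equals the sum of eigenvalues 7, and det(A) ≈ 12.0000 matches the eigenvalue product 12.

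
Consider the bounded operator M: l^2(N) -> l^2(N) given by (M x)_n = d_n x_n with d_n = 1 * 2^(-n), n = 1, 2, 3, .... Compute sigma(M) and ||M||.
sigma(M) = {1 * 2^(-n) : n ≥ 1} ∪ {0}; ||M|| = 1/2

A bounded diagonal operator on l^2 with diagonal entries d_n has spectrum equal to the closure of {d_n : n ≥ 1}: every d_n is an eigenvalue (with eigenvector e_n), so {d_n} ⊂ sigma(M); the spectrum is closed, so its closure is too; and for lambda not in the closure, (M - lambda I) has bounded inverse (the diagonal entries 1/(d_n - lambda) are bounded). For our sequence d_n = 1 * 2^(-n), n = 1, 2, 3, ...:
  - {d_n} = {1 * 2^(-n) : n ≥ 1}; the only limit point is 0
  - closure = {1 * 2^(-n) : n ≥ 1} ∪ {0}
For the norm: a diagonal operator has ||M|| = sup_n |d_n|. Here d_n = 1 * 2^(-n) is positive and decreasing, so sup_n |d_n| = d_1 = 1/2. So ||M|| = 1/2.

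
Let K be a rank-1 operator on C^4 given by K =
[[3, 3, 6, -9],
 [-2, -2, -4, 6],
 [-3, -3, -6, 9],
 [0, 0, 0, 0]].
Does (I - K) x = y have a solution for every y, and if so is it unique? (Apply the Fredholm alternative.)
(I - K) is invertible (det(I - K) = 6 ≠ 0), so for every y in C^4 the equation (I - K) x = y has a unique solution.

K has rank 1, so it is an outer product K = u v^T: every row of K is a multiple of one row vector. Reading off the entries, u = (-3, 2, 3, 0) and v = (-1, -1, -2, 3) (row i of K equals u_i·v^T). A rank-one matrix u v^T satisfies K u = u (v·u) and kills the (3)-dimensional subspace v^⊥, so its characteristic polynomial is lambda^3 (lambda - v·u) with v·u = tr K = -5. Hence the eigenvalues of I - K are 1 (multiplicity 3) and 1 - (-5) = 6, so det(I - K) = 6. (Direct check: I - K =
[[-2, -3, -6, 9],
 [2, 3, 4, -6],
 [3, 3, 7, -9],
 [0, 0, 0, 1]]
has determinant 6.) The finite-dimensional Fredholm alternative says: either (I - K) is invertible, or ker(I - K) ≠ {0} and then range(I - K) = ker((I - K)^*)^⊥, with dim ker(I - K) = dim ker((I - K)^*). Since det(I - K) ≠ 0, 1 is not an eigenvalue of K and ker(I - K) = {0}, so we are in the first case: for every y there is a unique x = (I - K)^(-1) y. Explicitly, by the Sherman–Morrison formula, (I - u v^T)^(-1) = I + u v^T/(1 - v·u), i.e. (I - K)^(-1) = I + K/(6).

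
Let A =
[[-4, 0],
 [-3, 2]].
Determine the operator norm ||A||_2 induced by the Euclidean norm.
||A||_2 = sqrt((29 + sqrt(585))/2) ≈ 5.1569 (= sqrt(largest eigenvalue of A^T A))

||A||_2 = sigma_max(A) = sqrt(lambda_max(A^T A)). Form the symmetric matrix M = A^T A =
[[25, -6],
 [-6, 4]].
Its characteristic polynomial (trace, determinant of M give the coefficients) is
  p(λ) = det(λ I - M) = λ^2 - 29λ + 64.
For λ^2 - 29λ + 64 the discriminant is 585. It is nonnegative but not a perfect square, so the roots are real and irrational: λ = (29 ± sqrt(585))/2 ≈ 26.5934, 2.4066.
So the eigenvalues of A^T A are ≈ 2.4066, 26.5934 (all ≥ 0, as they must be for A^T A). The largest is λ_max = (29 + sqrt(585))/2 ≈ 26.5934, hence ||A||_2 = sqrt(λ_max) = sqrt((29 + sqrt(585))/2) ≈ 5.1569.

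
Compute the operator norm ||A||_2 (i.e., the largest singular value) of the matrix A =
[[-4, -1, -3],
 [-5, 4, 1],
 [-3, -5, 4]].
||A||_2 ≈ 7.1913 (= sqrt(largest eigenvalue of A^T A))

||A||_2 = sigma_max(A) = sqrt(lambda_max(A^T A)). Form the symmetric matrix M = A^T A =
[[50, -1, -5],
 [-1, 42, -13],
 [-5, -13, 26]].
Its characteristic polynomial (trace, sum of principal 2x2 minors, determinant of M give the coefficients) is
  p(λ) = det(λ I - M) = λ^3 - 118λ^2 + 4297λ - 44944.
No integer candidate from the rational root theorem (±divisors of 44944) is a root, so the roots are irrational. The cubic discriminant is Δ = 12253952 > 0, so there are three distinct real roots. p(17) = -1084 and p(18) = 2 have opposite signs, so a root lies in (17, 18); Newton's method refines it to λ ≈ 17.998. p(48) = 32 and p(49) = -60 have opposite signs, so a root lies in (48, 49); Newton's method refines it to λ ≈ 48.2871. p(51) = -64 and p(52) = 36 have opposite signs, so a root lies in (51, 52); Newton's method refines it to λ ≈ 51.7148. Check (Vieta): the three roots sum to 118, matching tr M = 118.
So the eigenvalues of A^T A are ≈ 17.998, 48.2871, 51.7148 (all ≥ 0, as they must be for A^T A). The largest is λ_max ≈ 51.7148, hence ||A||_2 = sqrt(λ_max) ≈ 7.1913.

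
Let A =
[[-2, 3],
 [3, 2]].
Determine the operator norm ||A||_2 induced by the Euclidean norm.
||A||_2 = sqrt(13) ≈ 3.6056 (= sqrt(largest eigenvalue of A^T A))

||A||_2 = sigma_max(A) = sqrt(lambda_max(A^T A)). Form the symmetric matrix M = A^T A =
[[13, 0],
 [0, 13]].
Its characteristic polynomial (trace, determinant of M give the coefficients) is
  p(λ) = det(λ I - M) = λ^2 - 26λ + 169.
For λ^2 - 26λ + 169 the discriminant is 0. It is a perfect square (0^2), so the roots are rational: λ = (26 ± 0)/2 = 13, 13.
So the eigenvalues of A^T A are ≈ 13, 13 (all ≥ 0, as they must be for A^T A). The largest is λ_max = 13, hence ||A||_2 = sqrt(λ_max) = sqrt(13) ≈ 3.6056.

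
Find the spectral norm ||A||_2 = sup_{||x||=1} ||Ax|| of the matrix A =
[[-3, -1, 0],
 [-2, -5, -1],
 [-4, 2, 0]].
||A||_2 ≈ 5.9393 (= sqrt(largest eigenvalue of A^T A))

||A||_2 = sigma_max(A) = sqrt(lambda_max(A^T A)). Form the symmetric matrix M = A^T A =
[[29, 5, 2],
 [5, 30, 5],
 [2, 5, 1]].
Its characteristic polynomial (trace, sum of principal 2x2 minors, determinant of M give the coefficients) is
  p(λ) = det(λ I - M) = λ^3 - 60λ^2 + 875λ - 100.
No integer candidate from the rational root theorem (±divisors of 100) is a root, so the roots are irrational. The cubic discriminant is Δ = 84392500 > 0, so there are three distinct real roots. p(0) = -100 and p(1) = 716 have opposite signs, so a root lies in (0, 1); Newton's method refines it to λ ≈ 0.1152. p(24) = 164 and p(25) = -100 have opposite signs, so a root lies in (24, 25); Newton's method refines it to λ ≈ 24.6089. p(35) = -100 and p(36) = 296 have opposite signs, so a root lies in (35, 36); Newton's method refines it to λ ≈ 35.2759. Check (Vieta): the three roots sum to 60, matching tr M = 60.
So the eigenvalues of A^T A are ≈ 0.1152, 24.6089, 35.2759 (all ≥ 0, as they must be for A^T A). The largest is λ_max ≈ 35.2759, hence ||A||_2 = sqrt(λ_max) ≈ 5.9393.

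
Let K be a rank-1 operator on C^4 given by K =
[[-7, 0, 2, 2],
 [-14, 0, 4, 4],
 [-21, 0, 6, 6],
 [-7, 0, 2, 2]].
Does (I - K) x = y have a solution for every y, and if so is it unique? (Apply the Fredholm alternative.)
(I - K) is singular (det(I - K) = 0, i.e. 1 ∈ sigma(K)). (I - K) x = y is solvable iff y ⊥ ker((I - K)^*) = span{(-7, 0, 2, 2)}, i.e. iff -7y_1 + 2y_3 + 2y_4 = 0. When solvable, the solutions are x = y + c·(1, 2, 3, 1), c arbitrary (ker(I - K) = span{(1, 2, 3, 1)}, dimension 1).

K has rank 1, so it is an outer product K = u v^T: every row of K is a multiple of one row vector. Reading off the entries, u = (1, 2, 3, 1) and v = (-7, 0, 2, 2) (row i of K equals u_i·v^T). A rank-one matrix u v^T satisfies K u = u (v·u) and kills the (3)-dimensional subspace v^⊥, so its characteristic polynomial is lambda^3 (lambda - v·u) with v·u = tr K = 1. Hence the eigenvalues of I - K are 1 (multiplicity 3) and 1 - (1) = 0, so det(I - K) = 0. (Direct check: I - K =
[[8, 0, -2, -2],
 [14, 1, -4, -4],
 [21, 0, -5, -6],
 [7, 0, -2, -1]]
has determinant 0.) So 1 is an eigenvalue of K and (I - K) is not invertible. The finite-dimensional Fredholm alternative says: either (I - K) is invertible, or ker(I - K) ≠ {0} and then range(I - K) = ker((I - K)^*)^⊥, with dim ker(I - K) = dim ker((I - K)^*). We are in the second case, so we need both kernels. Kernel of I - K: (I - K) u = u - u (v·u) = u - u = 0, so ker(I - K) = span{u} = span{(1, 2, 3, 1)} (it is exactly 1-dimensional because rank(I - K) = 3). Kernel of the adjoint: K is real, so (I - K)^* = I - K^T = I - v u^T, and (I - v u^T) v = v - v (u·v) = 0; hence ker((I - K)^*) = span{v} = span{(-7, 0, 2, 2)}. Therefore (I - K) x = y is solvable iff <y, v> = 0, i.e. iff -7y_1 + 2y_3 + 2y_4 = 0. When this holds, K y = u (v·y) = 0, so (I - K) y = y and x = y is a particular solution; the full solution set is the line x = y + c·u = y + c·(1, 2, 3, 1), c ∈ C.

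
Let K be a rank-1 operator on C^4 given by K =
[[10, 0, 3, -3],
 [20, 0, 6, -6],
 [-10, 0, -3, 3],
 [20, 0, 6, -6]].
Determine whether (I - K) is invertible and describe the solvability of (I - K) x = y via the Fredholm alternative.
(I - K) is singular (det(I - K) = 0, i.e. 1 ∈ sigma(K)). (I - K) x = y is solvable iff y ⊥ ker((I - K)^*) = span{(10, 0, 3, -3)}, i.e. iff 10y_1 + 3y_3 - 3y_4 = 0. When solvable, the solutions are x = y + c·(1, 2, -1, 2), c arbitrary (ker(I - K) = span{(1, 2, -1, 2)}, dimension 1).

K has rank 1, so it is an outer product K = u v^T: every row of K is a multiple of one row vector. Reading off the entries, u = (1, 2, -1, 2) and v = (10, 0, 3, -3) (row i of K equals u_i·v^T). A rank-one matrix u v^T satisfies K u = u (v·u) and kills the (3)-dimensional subspace v^⊥, so its characteristic polynomial is lambda^3 (lambda - v·u) with v·u = tr K = 1. Hence the eigenvalues of I - K are 1 (multiplicity 3) and 1 - (1) = 0, so det(I - K) = 0. (Direct check: I - K =
[[-9, 0, -3, 3],
 [-20, 1, -6, 6],
 [10, 0, 4, -3],
 [-20, 0, -6, 7]]
has determinant 0.) So 1 is an eigenvalue of K and (I - K) is not invertible. The finite-dimensional Fredholm alternative says: either (I - K) is invertible, or ker(I - K) ≠ {0} and then range(I - K) = ker((I - K)^*)^⊥, with dim ker(I - K) = dim ker((I - K)^*). We are in the second case, so we need both kernels. Kernel of I - K: (I - K) u = u - u (v·u) = u - u = 0, so ker(I - K) = span{u} = span{(1, 2, -1, 2)} (it is exactly 1-dimensional because rank(I - K) = 3). Kernel of the adjoint: K is real, so (I - K)^* = I - K^T = I - v u^T, and (I - v u^T) v = v - v (u·v) = 0; hence ker((I - K)^*) = span{v} = span{(10, 0, 3, -3)}. Therefore (I - K) x = y is solvable iff <y, v> = 0, i.e. iff 10y_1 + 3y_3 - 3y_4 = 0. When this holds, K y = u (v·y) = 0, so (I - K) y = y and x = y is a particular solution; the full solution set is the line x = y + c·u = y + c·(1, 2, -1, 2), c ∈ C.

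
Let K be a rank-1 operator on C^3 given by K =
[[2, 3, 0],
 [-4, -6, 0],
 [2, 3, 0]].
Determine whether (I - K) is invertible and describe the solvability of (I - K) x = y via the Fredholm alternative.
(I - K) is invertible (det(I - K) = 5 ≠ 0), so for every y in C^3 the equation (I - K) x = y has a unique solution.

K has rank 1, so it is an outer product K = u v^T: every row of K is a multiple of one row vector. Reading off the entries, u = (-1, 2, -1) and v = (-2, -3, 0) (row i of K equals u_i·v^T). A rank-one matrix u v^T satisfies K u = u (v·u) and kills the (2)-dimensional subspace v^⊥, so its characteristic polynomial is lambda^2 (lambda - v·u) with v·u = tr K = -4. Hence the eigenvalues of I - K are 1 (multiplicity 2) and 1 - (-4) = 5, so det(I - K) = 5. (Direct check: I - K =
[[-1, -3, 0],
 [4, 7, 0],
 [-2, -3, 1]]
has determinant 5.) The finite-dimensional Fredholm alternative says: either (I - K) is invertible, or ker(I - K) ≠ {0} and then range(I - K) = ker((I - K)^*)^⊥, with dim ker(I - K) = dim ker((I - K)^*). Since det(I - K) ≠ 0, 1 is not an eigenvalue of K and ker(I - K) = {0}, so we are in the first case: for every y there is a unique x = (I - K)^(-1) y. Explicitly, by the Sherman–Morrison formula, (I - u v^T)^(-1) = I + u v^T/(1 - v·u), i.e. (I - K)^(-1) = I + K/(5).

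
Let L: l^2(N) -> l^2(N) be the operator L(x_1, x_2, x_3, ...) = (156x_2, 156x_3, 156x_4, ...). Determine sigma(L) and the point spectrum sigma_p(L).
sigma(L) = closed disk {z in C : |z| ≤ 156}; sigma_p(L) = open disk {z in C : |z| < 156}

Note L = 156·V where V is the unit left shift (V x)_k = x_{k+1}; so sigma(L) = 156·sigma(V) and ||L|| = 156||V||. ||L x||^2 = 24336sum_{k≥2} |x_k|^2 ≤ 24336||x||^2, with equality on {x : x_1 = 0}, so ||L|| = 156. For any lambda with |lambda| < 156, set r = lambda/156 (|r| < 1); the vector x = (1, r, r^2, ...) is in l^2 and satisfies L x = 156(r, r^2, ...) = lambda x, so lambda is an eigenvalue. On the boundary |lambda| = 156 the geometric series diverges, so no l^2 eigenvector exists, but these lambda lie in the approximate point spectrum. Hence sigma(L) is the closed disk of radius 156 and sigma_p(L) is the open disk.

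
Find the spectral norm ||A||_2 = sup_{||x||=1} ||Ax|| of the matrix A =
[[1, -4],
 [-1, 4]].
||A||_2 = sqrt(34) ≈ 5.831 (= sqrt(largest eigenvalue of A^T A))

||A||_2 = sigma_max(A) = sqrt(lambda_max(A^T A)). Form the symmetric matrix M = A^T A =
[[2, -8],
 [-8, 32]].
Its characteristic polynomial (trace, determinant of M give the coefficients) is
  p(λ) = det(λ I - M) = λ^2 - 34λ.
For λ^2 - 34λ the discriminant is 1156. It is a perfect square (34^2), so the roots are rational: λ = (34 ± 34)/2 = 34, 0.
So the eigenvalues of A^T A are ≈ 0, 34 (all ≥ 0, as they must be for A^T A). The largest is λ_max = 34, hence ||A||_2 = sqrt(λ_max) = sqrt(34) ≈ 5.831.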